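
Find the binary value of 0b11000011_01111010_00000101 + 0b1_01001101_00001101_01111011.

Add column by column in base 2, right to left:
  1+1 = 0 carry 1
  0+1+1 = 0 carry 1
  1+0+1 = 0 carry 1
  0+1+1 = 0 carry 1
  0+1+1 = 0 carry 1
  0+1+1 = 0 carry 1
  0+1+1 = 0 carry 1
  0+0+1 = 1
  0+1 = 1
  1+0 = 1
  0+1 = 1
  1+1 = 0 carry 1
  1+0+1 = 0 carry 1
  1+0+1 = 0 carry 1
  1+0+1 = 0 carry 1
  0+0+1 = 1
  1+1 = 0 carry 1
  1+0+1 = 0 carry 1
  0+1+1 = 0 carry 1
  0+1+1 = 0 carry 1
  0+0+1 = 1
  0+0 = 0
  1+1 = 0 carry 1
  1+0+1 = 0 carry 1
  0+1+1 = 0 carry 1
  final carry 1

0b10000100001000011110000000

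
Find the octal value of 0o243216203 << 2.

0o1215071014

2 bits is not a whole number of base-8 digits; in binary: 10100011010001110010000011 << 2 = 1010001101000111001000001100.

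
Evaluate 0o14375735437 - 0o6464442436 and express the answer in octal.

0o5711273001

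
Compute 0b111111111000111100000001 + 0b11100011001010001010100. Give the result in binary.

Add column by column in base 2, right to left:
  1+0 = 1
  0+0 = 0
  0+1 = 1
  0+0 = 0
  0+1 = 1
  0+0 = 0
  0+1 = 1
  0+0 = 0
  1+0 = 1
  1+0 = 1
  1+1 = 0 carry 1
  1+0+1 = 0 carry 1
  0+1+1 = 0 carry 1
  0+0+1 = 1
  0+0 = 0
  1+1 = 0 carry 1
  1+1+1 = 1 carry 1
  1+0+1 = 0 carry 1
  1+0+1 = 0 carry 1
  1+0+1 = 0 carry 1
  1+1+1 = 1 carry 1
  1+1+1 = 1 carry 1
  1+1+1 = 1 carry 1
  1+0+1 = 0 carry 1
  final carry 1

0b1011100010010001101010101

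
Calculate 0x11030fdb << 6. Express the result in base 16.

0x440c3f6c0

6 bits is not a whole number of base-16 digits; in binary: 10001000000110000111111011011 << 6 = 10001000000110000111111011011000000.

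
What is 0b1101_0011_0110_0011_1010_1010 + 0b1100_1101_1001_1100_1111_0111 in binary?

0b1101000010000000010100001

Add column by column in base 2, right to left:
  0+1 = 1
  1+1 = 0 carry 1
  0+1+1 = 0 carry 1
  1+0+1 = 0 carry 1
  0+1+1 = 0 carry 1
  1+1+1 = 1 carry 1
  0+1+1 = 0 carry 1
  1+1+1 = 1 carry 1
  1+0+1 = 0 carry 1
  1+0+1 = 0 carry 1
  0+1+1 = 0 carry 1
  0+1+1 = 0 carry 1
  0+1+1 = 0 carry 1
  1+0+1 = 0 carry 1
  1+0+1 = 0 carry 1
  0+1+1 = 0 carry 1
  1+1+1 = 1 carry 1
  1+0+1 = 0 carry 1
  0+1+1 = 0 carry 1
  0+1+1 = 0 carry 1
  1+0+1 = 0 carry 1
  0+0+1 = 1
  1+1 = 0 carry 1
  1+1+1 = 1 carry 1
  final carry 1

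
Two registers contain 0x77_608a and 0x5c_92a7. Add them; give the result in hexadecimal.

0xd3f331

Add column by column in base 16, right to left:
  a+7 = 1 carry 1
  8+a+1 = 3 carry 1
  0+2+1 = 3
  6+9 = f
  7+c = 3 carry 1
  7+5+1 = d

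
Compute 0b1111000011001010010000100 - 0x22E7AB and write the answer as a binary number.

0b1101111101010110011011001

0x22E7AB = 0b1000101110011110101011 in binary.
Subtract column by column in base 2:
  0-1 → 1 (borrow)
  0-1-1 → 0 (borrow)
  1-0-1 → 0
  0-1 → 1 (borrow)
  0-0-1 → 1 (borrow)
  0-1-1 → 0 (borrow)
  0-0-1 → 1 (borrow)
  1-1-1 → 1 (borrow)
  0-1-1 → 0 (borrow)
  0-1-1 → 0 (borrow)
  1-1-1 → 1 (borrow)
  0-0-1 → 1 (borrow)
  1-0-1 → 0
  0-1 → 1 (borrow)
  0-1-1 → 0 (borrow)
  1-1-1 → 1 (borrow)
  1-0-1 → 0
  0-1 → 1 (borrow)
  0-0-1 → 1 (borrow)
  0-0-1 → 1 (borrow)
  0-0-1 → 1 (borrow)
  1-1-1 → 1 (borrow)
  1-0-1 → 0
  1-0 → 1
  1-0 → 1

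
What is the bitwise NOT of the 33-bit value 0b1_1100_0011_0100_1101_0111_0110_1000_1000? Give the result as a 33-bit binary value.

Invert each bit: 111000011010011010111011010001000 → 000111100101100101000100101110111.

0b000111100101100101000100101110111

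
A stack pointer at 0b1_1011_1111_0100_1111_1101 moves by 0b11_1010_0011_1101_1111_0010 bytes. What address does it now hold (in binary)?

0b10101100011001011101111

Add column by column in base 2, right to left:
  1+0 = 1
  0+1 = 1
  1+0 = 1
  1+0 = 1
  1+1 = 0 carry 1
  1+1+1 = 1 carry 1
  1+1+1 = 1 carry 1
  1+1+1 = 1 carry 1
  0+1+1 = 0 carry 1
  0+0+1 = 1
  1+1 = 0 carry 1
  0+1+1 = 0 carry 1
  1+1+1 = 1 carry 1
  1+1+1 = 1 carry 1
  1+0+1 = 0 carry 1
  1+0+1 = 0 carry 1
  1+0+1 = 0 carry 1
  1+1+1 = 1 carry 1
  0+0+1 = 1
  1+1 = 0 carry 1
  1+1+1 = 1 carry 1
  0+1+1 = 0 carry 1
  final carry 1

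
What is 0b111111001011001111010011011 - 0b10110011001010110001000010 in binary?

Subtract column by column in base 2:
  1-0 → 1
  1-1 → 0
  0-0 → 0
  1-0 → 1
  1-0 → 1
  0-0 → 0
  0-1 → 1 (borrow)
  1-0-1 → 0
  0-0 → 0
  1-0 → 1
  1-1 → 0
  1-1 → 0
  1-0 → 1
  0-1 → 1 (borrow)
  0-0-1 → 1 (borrow)
  1-1-1 → 1 (borrow)
  1-0-1 → 0
  0-0 → 0
  1-1 → 0
  0-1 → 1 (borrow)
  0-0-1 → 1 (borrow)
  1-0-1 → 0
  1-1 → 0
  1-1 → 0
  1-0 → 1
  1-1 → 0
  1-0 → 1

0b101000110001111001001011001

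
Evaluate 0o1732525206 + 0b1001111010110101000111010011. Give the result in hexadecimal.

0o1732525206 = 0xF6AAA86 in hexadecimal.
0b1001111010110101000111010011 = 0x9EB51D3 in hexadecimal.
Add column by column in base 16, right to left:
  6+3 = 9
  8+D = 5 carry 1
  A+1+1 = C
  A+5 = F
  A+B = 5 carry 1
  6+E+1 = 5 carry 1
  F+9+1 = 9 carry 1
  final carry 1

0x1955FC59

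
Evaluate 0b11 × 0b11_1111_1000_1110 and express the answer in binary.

Multiply each base-2 digit by 3, carrying:
  0×3 = 0 → write 0
  1×3 = 3 → write 1 carry 1
  1×3+1 = 4 → write 0 carry 2
  1×3+2 = 5 → write 1 carry 2
  0×3+2 = 2 → write 0 carry 1
  0×3+1 = 1 → write 1
  0×3 = 0 → write 0
  1×3 = 3 → write 1 carry 1
  1×3+1 = 4 → write 0 carry 2
  1×3+2 = 5 → write 1 carry 2
  1×3+2 = 5 → write 1 carry 2
  1×3+2 = 5 → write 1 carry 2
  1×3+2 = 5 → write 1 carry 2
  1×3+2 = 5 → write 1 carry 2
  remaining carry: 10

0b1011111010101010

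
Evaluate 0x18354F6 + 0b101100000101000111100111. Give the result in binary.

0b10001100111010011011011101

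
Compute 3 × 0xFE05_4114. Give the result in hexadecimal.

0x2FA0FC33C

Multiply each base-16 digit by 3, carrying:
  4×3 = 12 → write C
  1×3 = 3 → write 3
  1×3 = 3 → write 3
  4×3 = 12 → write C
  5×3 = 15 → write F
  0×3 = 0 → write 0
  E×3 = 42 → write A carry 2
  F×3+2 = 47 → write F carry 2
  remaining carry: 2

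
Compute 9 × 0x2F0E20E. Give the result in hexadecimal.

0x1A77F27E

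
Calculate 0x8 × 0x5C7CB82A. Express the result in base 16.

Multiply each base-16 digit by 8, carrying:
  A×8 = 80 → write 0 carry 5
  2×8+5 = 21 → write 5 carry 1
  8×8+1 = 65 → write 1 carry 4
  B×8+4 = 92 → write C carry 5
  C×8+5 = 101 → write 5 carry 6
  7×8+6 = 62 → write E carry 3
  C×8+3 = 99 → write 3 carry 6
  5×8+6 = 46 → write E carry 2
  remaining carry: 2

0x2E3E5C150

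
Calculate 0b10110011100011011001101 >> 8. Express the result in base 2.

0b101100111000110

Right shift by 8: drop the 8 least-significant bits.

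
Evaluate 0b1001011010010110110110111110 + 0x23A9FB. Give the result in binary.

0b1001100011010001011110111001

0x23A9FB = 0b1000111010100111111011 in binary.
Add column by column in base 2, right to left:
  0+1 = 1
  1+1 = 0 carry 1
  1+0+1 = 0 carry 1
  1+1+1 = 1 carry 1
  1+1+1 = 1 carry 1
  1+1+1 = 1 carry 1
  0+1+1 = 0 carry 1
  1+1+1 = 1 carry 1
  1+1+1 = 1 carry 1
  0+0+1 = 1
  1+0 = 1
  1+1 = 0 carry 1
  0+0+1 = 1
  1+1 = 0 carry 1
  1+0+1 = 0 carry 1
  0+1+1 = 0 carry 1
  1+1+1 = 1 carry 1
  0+1+1 = 0 carry 1
  0+0+1 = 1
  1+0 = 1
  0+0 = 0
  1+1 = 0 carry 1
  1+0+1 = 0 carry 1
  0+0+1 = 1
  1+0 = 1
  0+0 = 0
  0+0 = 0
  1+0 = 1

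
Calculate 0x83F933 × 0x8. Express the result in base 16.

0x41FC998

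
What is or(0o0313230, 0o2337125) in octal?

OR each oct digit independently (no carries):
  0|2=2, 3|3=3, 1|3=3, 3|7=7, 2|1=3, 3|2=3, 0|5=5

0o2337335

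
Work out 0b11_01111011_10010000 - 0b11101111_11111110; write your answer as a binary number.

0b101000101110010010

Subtract column by column in base 2:
  0-0 → 0
  0-1 → 1 (borrow)
  0-1-1 → 0 (borrow)
  0-1-1 → 0 (borrow)
  1-1-1 → 1 (borrow)
  0-1-1 → 0 (borrow)
  0-1-1 → 0 (borrow)
  1-1-1 → 1 (borrow)
  1-1-1 → 1 (borrow)
  1-1-1 → 1 (borrow)
  0-1-1 → 0 (borrow)
  1-1-1 → 1 (borrow)
  1-0-1 → 0
  1-1 → 0
  1-1 → 0
  0-1 → 1 (borrow)
  1-0-1 → 0
  1-0 → 1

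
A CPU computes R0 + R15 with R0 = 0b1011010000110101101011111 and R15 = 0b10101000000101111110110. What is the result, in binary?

Add column by column in base 2, right to left:
  1+0 = 1
  1+1 = 0 carry 1
  1+1+1 = 1 carry 1
  1+0+1 = 0 carry 1
  1+1+1 = 1 carry 1
  0+1+1 = 0 carry 1
  1+1+1 = 1 carry 1
  0+1+1 = 0 carry 1
  1+1+1 = 1 carry 1
  1+1+1 = 1 carry 1
  0+0+1 = 1
  1+1 = 0 carry 1
  0+0+1 = 1
  1+0 = 1
  1+0 = 1
  0+0 = 0
  0+0 = 0
  0+0 = 0
  0+1 = 1
  1+0 = 1
  0+1 = 1
  1+0 = 1
  1+1 = 0 carry 1
  0+0+1 = 1
  1+0 = 1

0b1101111000111011101010101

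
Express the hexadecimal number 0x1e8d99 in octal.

Expand each hex digit to 4 bits: 1=0001 e=1110 8=1000 d=1101 9=1001 9=1001.
Group the bits in threes: 111 101 000 110 110 011 001 → 7506631.

0o7506631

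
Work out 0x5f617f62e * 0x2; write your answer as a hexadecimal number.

0xbec2fec5c

Multiply each base-16 digit by 2, carrying:
  e×2 = 28 → write c carry 1
  2×2+1 = 5 → write 5
  6×2 = 12 → write c
  f×2 = 30 → write e carry 1
  7×2+1 = 15 → write f
  1×2 = 2 → write 2
  6×2 = 12 → write c
  f×2 = 30 → write e carry 1
  5×2+1 = 11 → write b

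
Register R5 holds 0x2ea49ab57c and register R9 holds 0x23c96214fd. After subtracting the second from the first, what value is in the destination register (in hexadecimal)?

0xadb38a07f

Subtract column by column in base 16:
  c-d → f (borrow)
  7-f-1 → 7 (borrow)
  5-4-1 → 0
  b-1 → a
  a-2 → 8
  9-6 → 3
  4-9 → b (borrow)
  a-c-1 → d (borrow)
  e-3-1 → a
  2-2 → 0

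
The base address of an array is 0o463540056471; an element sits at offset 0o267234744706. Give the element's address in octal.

0o752775023377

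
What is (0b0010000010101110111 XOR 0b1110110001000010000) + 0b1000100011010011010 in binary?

First 0b0010000010101110111 XOR 0b1110110001000010000 = 0b1100110011101100111.
Add column by column in base 2, right to left:
  1+0 = 1
  1+1 = 0 carry 1
  1+0+1 = 0 carry 1
  0+1+1 = 0 carry 1
  0+1+1 = 0 carry 1
  1+0+1 = 0 carry 1
  1+0+1 = 0 carry 1
  0+1+1 = 0 carry 1
  1+0+1 = 0 carry 1
  1+1+1 = 1 carry 1
  1+1+1 = 1 carry 1
  0+0+1 = 1
  0+0 = 0
  1+0 = 1
  1+1 = 0 carry 1
  0+0+1 = 1
  0+0 = 0
  1+0 = 1
  1+1 = 0 carry 1
  final carry 1

0b10101010111000000001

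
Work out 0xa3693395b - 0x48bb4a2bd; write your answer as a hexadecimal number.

0x5aade969e

Subtract column by column in base 16:
  b-d → e (borrow)
  5-b-1 → 9 (borrow)
  9-2-1 → 6
  3-a → 9 (borrow)
  3-4-1 → e (borrow)
  9-b-1 → d (borrow)
  6-b-1 → a (borrow)
  3-8-1 → a (borrow)
  a-4-1 → 5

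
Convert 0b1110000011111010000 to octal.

Group the bits in threes: 001 110 000 011 111 010 000 → 1603720.

0o1603720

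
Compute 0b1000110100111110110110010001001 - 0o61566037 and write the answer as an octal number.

0o10566100152

0b1000110100111110110110010001001 = 0o10647666211 in octal.
Subtract column by column in base 8:
  1-7 → 2 (borrow)
  1-3-1 → 5 (borrow)
  2-0-1 → 1
  6-6 → 0
  6-6 → 0
  6-5 → 1
  7-1 → 6
  4-6 → 6 (borrow)
  6-0-1 → 5
  0-0 → 0
  1-0 → 1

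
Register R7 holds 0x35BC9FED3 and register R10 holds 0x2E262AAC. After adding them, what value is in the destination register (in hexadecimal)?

0x389F0297F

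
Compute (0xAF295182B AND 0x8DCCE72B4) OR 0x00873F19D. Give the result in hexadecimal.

0xAF295182B AND 0x8DCCE72B4 = 0x8D0841020.
Then OR with 0x00873F19D.

0x8D8F7F1BD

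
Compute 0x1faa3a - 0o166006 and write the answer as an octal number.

0o7537064

0x1faa3a = 0o7725072 in octal.
Subtract column by column in base 8:
  2-6 → 4 (borrow)
  7-0-1 → 6
  0-0 → 0
  5-6 → 7 (borrow)
  2-6-1 → 3 (borrow)
  7-1-1 → 5
  7-0 → 7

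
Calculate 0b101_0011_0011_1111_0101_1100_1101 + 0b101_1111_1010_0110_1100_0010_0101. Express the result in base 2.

Add column by column in base 2, right to left:
  1+1 = 0 carry 1
  0+0+1 = 1
  1+1 = 0 carry 1
  1+0+1 = 0 carry 1
  0+0+1 = 1
  0+1 = 1
  1+0 = 1
  1+0 = 1
  1+0 = 1
  0+0 = 0
  1+1 = 0 carry 1
  0+1+1 = 0 carry 1
  1+0+1 = 0 carry 1
  1+1+1 = 1 carry 1
  1+1+1 = 1 carry 1
  1+0+1 = 0 carry 1
  1+0+1 = 0 carry 1
  1+1+1 = 1 carry 1
  0+0+1 = 1
  0+1 = 1
  1+1 = 0 carry 1
  1+1+1 = 1 carry 1
  0+1+1 = 0 carry 1
  0+1+1 = 0 carry 1
  1+1+1 = 1 carry 1
  0+0+1 = 1
  1+1 = 0 carry 1
  final carry 1

0b1011001011100110000111110010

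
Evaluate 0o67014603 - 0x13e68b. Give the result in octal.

0o62031370

0x13e68b = 0o4763213 in octal.
Subtract column by column in base 8:
  3-3 → 0
  0-1 → 7 (borrow)
  6-2-1 → 3
  4-3 → 1
  1-6 → 3 (borrow)
  0-7-1 → 0 (borrow)
  7-4-1 → 2
  6-0 → 6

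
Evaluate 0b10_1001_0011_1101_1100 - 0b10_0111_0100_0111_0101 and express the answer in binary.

0b1111101100111

Subtract column by column in base 2:
  0-1 → 1 (borrow)
  0-0-1 → 1 (borrow)
  1-1-1 → 1 (borrow)
  1-0-1 → 0
  1-1 → 0
  0-1 → 1 (borrow)
  1-1-1 → 1 (borrow)
  1-0-1 → 0
  1-0 → 1
  1-0 → 1
  0-1 → 1 (borrow)
  0-0-1 → 1 (borrow)
  1-1-1 → 1 (borrow)
  0-1-1 → 0 (borrow)
  0-1-1 → 0 (borrow)
  1-0-1 → 0
  0-0 → 0
  1-1 → 0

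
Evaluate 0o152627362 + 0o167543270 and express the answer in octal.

Add column by column in base 8, right to left:
  2+0 = 2
  6+7 = 5 carry 1
  3+2+1 = 6
  7+3 = 2 carry 1
  2+4+1 = 7
  6+5 = 3 carry 1
  2+7+1 = 2 carry 1
  5+6+1 = 4 carry 1
  1+1+1 = 3

0o342372652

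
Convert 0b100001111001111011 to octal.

0o417173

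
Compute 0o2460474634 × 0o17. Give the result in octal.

Multiply each base-8 digit by 15, carrying:
  4×15 = 60 → write 4 carry 7
  3×15+7 = 52 → write 4 carry 6
  6×15+6 = 96 → write 0 carry 12
  4×15+12 = 72 → write 0 carry 9
  7×15+9 = 114 → write 2 carry 14
  4×15+14 = 74 → write 2 carry 9
  0×15+9 = 9 → write 1 carry 1
  6×15+1 = 91 → write 3 carry 11
  4×15+11 = 71 → write 7 carry 8
  2×15+8 = 38 → write 6 carry 4
  remaining carry: 4

0o46731220044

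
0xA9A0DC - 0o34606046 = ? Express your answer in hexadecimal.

0o34606046 = 0x730C26 in hexadecimal.
Subtract column by column in base 16:
  C-6 → 6
  D-2 → B
  0-C → 4 (borrow)
  A-0-1 → 9
  9-3 → 6
  A-7 → 3

0x3694B6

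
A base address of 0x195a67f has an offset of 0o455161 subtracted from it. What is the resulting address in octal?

0o144646016

0x195a67f = 0o145323177 in octal.
Subtract column by column in base 8:
  7-1 → 6
  7-6 → 1
  1-1 → 0
  3-5 → 6 (borrow)
  2-5-1 → 4 (borrow)
  3-4-1 → 6 (borrow)
  5-0-1 → 4
  4-0 → 4
  1-0 → 1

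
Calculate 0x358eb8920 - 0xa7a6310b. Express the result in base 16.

0x2b1455815

Subtract column by column in base 16:
  0-b → 5 (borrow)
  2-0-1 → 1
  9-1 → 8
  8-3 → 5
  b-6 → 5
  e-a → 4
  8-7 → 1
  5-a → b (borrow)
  3-0-1 → 2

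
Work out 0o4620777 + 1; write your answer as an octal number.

0o4621000

The trailing 3 digits are 7 (max in base 8), so adding 1 cascades: they roll to 0 and the next digit up increments.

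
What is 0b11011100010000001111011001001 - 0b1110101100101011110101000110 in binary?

0b1100110101010110000110000011

Subtract column by column in base 2:
  1-0 → 1
  0-1 → 1 (borrow)
  0-1-1 → 0 (borrow)
  1-0-1 → 0
  0-0 → 0
  0-0 → 0
  1-1 → 0
  1-0 → 1
  0-1 → 1 (borrow)
  1-0-1 → 0
  1-1 → 0
  1-1 → 0
  1-1 → 0
  0-1 → 1 (borrow)
  0-0-1 → 1 (borrow)
  0-1-1 → 0 (borrow)
  0-0-1 → 1 (borrow)
  0-1-1 → 0 (borrow)
  0-0-1 → 1 (borrow)
  1-0-1 → 0
  0-1 → 1 (borrow)
  0-1-1 → 0 (borrow)
  0-0-1 → 1 (borrow)
  1-1-1 → 1 (borrow)
  1-0-1 → 0
  1-1 → 0
  0-1 → 1 (borrow)
  1-1-1 → 1 (borrow)
  1-0-1 → 0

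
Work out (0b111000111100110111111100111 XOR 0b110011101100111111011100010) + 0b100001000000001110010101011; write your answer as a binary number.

First 0b111000111100110111111100111 XOR 0b110011101100111111011100010 = 0b001011010000001000100000101.
Add column by column in base 2, right to left:
  1+1 = 0 carry 1
  0+1+1 = 0 carry 1
  1+0+1 = 0 carry 1
  0+1+1 = 0 carry 1
  0+0+1 = 1
  0+1 = 1
  0+0 = 0
  0+1 = 1
  1+0 = 1
  0+0 = 0
  0+1 = 1
  0+1 = 1
  1+1 = 0 carry 1
  0+0+1 = 1
  0+0 = 0
  0+0 = 0
  0+0 = 0
  0+0 = 0
  0+0 = 0
  1+0 = 1
  0+0 = 0
  1+1 = 0 carry 1
  1+0+1 = 0 carry 1
  0+0+1 = 1
  1+0 = 1
  0+0 = 0
  0+1 = 1

0b101100010000010110110110000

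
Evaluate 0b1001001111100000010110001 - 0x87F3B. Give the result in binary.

0b1000111110100000101110110

0x87F3B = 0b10000111111100111011 in binary.
Subtract column by column in base 2:
  1-1 → 0
  0-1 → 1 (borrow)
  0-0-1 → 1 (borrow)
  0-1-1 → 0 (borrow)
  1-1-1 → 1 (borrow)
  1-1-1 → 1 (borrow)
  0-0-1 → 1 (borrow)
  1-0-1 → 0
  0-1 → 1 (borrow)
  0-1-1 → 0 (borrow)
  0-1-1 → 0 (borrow)
  0-1-1 → 0 (borrow)
  0-1-1 → 0 (borrow)
  0-1-1 → 0 (borrow)
  1-1-1 → 1 (borrow)
  1-0-1 → 0
  1-0 → 1
  1-0 → 1
  1-0 → 1
  0-1 → 1 (borrow)
  0-0-1 → 1 (borrow)
  1-0-1 → 0
  0-0 → 0
  0-0 → 0
  1-0 → 1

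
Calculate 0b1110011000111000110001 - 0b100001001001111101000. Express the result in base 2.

0b1010001111101001001001

Subtract column by column in base 2:
  1-0 → 1
  0-0 → 0
  0-0 → 0
  0-1 → 1 (borrow)
  1-0-1 → 0
  1-1 → 0
  0-1 → 1 (borrow)
  0-1-1 → 0 (borrow)
  0-1-1 → 0 (borrow)
  1-1-1 → 1 (borrow)
  1-0-1 → 0
  1-0 → 1
  0-1 → 1 (borrow)
  0-0-1 → 1 (borrow)
  0-0-1 → 1 (borrow)
  1-1-1 → 1 (borrow)
  1-0-1 → 0
  0-0 → 0
  0-0 → 0
  1-0 → 1
  1-1 → 0
  1-0 → 1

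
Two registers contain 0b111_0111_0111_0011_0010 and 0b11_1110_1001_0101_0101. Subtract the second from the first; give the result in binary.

0b111000110111011101

Subtract column by column in base 2:
  0-1 → 1 (borrow)
  1-0-1 → 0
  0-1 → 1 (borrow)
  0-0-1 → 1 (borrow)
  1-1-1 → 1 (borrow)
  1-0-1 → 0
  0-1 → 1 (borrow)
  0-0-1 → 1 (borrow)
  1-1-1 → 1 (borrow)
  1-0-1 → 0
  1-0 → 1
  0-1 → 1 (borrow)
  1-0-1 → 0
  1-1 → 0
  1-1 → 0
  0-1 → 1 (borrow)
  1-1-1 → 1 (borrow)
  1-1-1 → 1 (borrow)
  1-0-1 → 0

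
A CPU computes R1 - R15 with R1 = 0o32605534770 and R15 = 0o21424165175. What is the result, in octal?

0o11161347573

Subtract column by column in base 8:
  0-5 → 3 (borrow)
  7-7-1 → 7 (borrow)
  7-1-1 → 5
  4-5 → 7 (borrow)
  3-6-1 → 4 (borrow)
  5-1-1 → 3
  5-4 → 1
  0-2 → 6 (borrow)
  6-4-1 → 1
  2-1 → 1
  3-2 → 1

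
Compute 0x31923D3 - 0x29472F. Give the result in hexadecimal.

Subtract column by column in base 16:
  3-F → 4 (borrow)
  D-2-1 → A
  3-7 → C (borrow)
  2-4-1 → D (borrow)
  9-9-1 → F (borrow)
  1-2-1 → E (borrow)
  3-0-1 → 2

0x2EFDCA4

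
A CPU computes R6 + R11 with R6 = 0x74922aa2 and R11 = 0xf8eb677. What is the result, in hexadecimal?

0x8420e119

Add column by column in base 16, right to left:
  2+7 = 9
  a+7 = 1 carry 1
  a+6+1 = 1 carry 1
  2+b+1 = e
  2+e = 0 carry 1
  9+8+1 = 2 carry 1
  4+f+1 = 4 carry 1
  7+0+1 = 8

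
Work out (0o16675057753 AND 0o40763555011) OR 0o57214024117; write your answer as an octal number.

0o57675075117

0o16675057753 AND 0o40763555011 = 0o00661055011.
Then OR with 0o57214024117.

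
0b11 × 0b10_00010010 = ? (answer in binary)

0b11000110110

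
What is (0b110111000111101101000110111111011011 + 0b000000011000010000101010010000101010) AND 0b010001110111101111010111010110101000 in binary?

Add column by column in base 2, right to left:
  1+0 = 1
  1+1 = 0 carry 1
  0+0+1 = 1
  1+1 = 0 carry 1
  1+0+1 = 0 carry 1
  0+1+1 = 0 carry 1
  1+0+1 = 0 carry 1
  1+0+1 = 0 carry 1
  1+0+1 = 0 carry 1
  1+0+1 = 0 carry 1
  1+1+1 = 1 carry 1
  1+0+1 = 0 carry 1
  0+0+1 = 1
  1+1 = 0 carry 1
  1+0+1 = 0 carry 1
  0+1+1 = 0 carry 1
  0+0+1 = 1
  0+1 = 1
  1+0 = 1
  0+0 = 0
  1+0 = 1
  1+0 = 1
  0+1 = 1
  1+0 = 1
  1+0 = 1
  1+0 = 1
  1+0 = 1
  0+1 = 1
  0+1 = 1
  0+0 = 0
  1+0 = 1
  1+0 = 1
  1+0 = 1
  0+0 = 0
  1+0 = 1
  1+0 = 1
Sum = 0b110111011111111101110001010000000101; now AND with 0b010001110111101111010111010110101000:
  110111011111111101110001010000000101
& 010001110111101111010111010110101000
= 010001010111101101010001010000000000

0b10001010111101101010001010000000000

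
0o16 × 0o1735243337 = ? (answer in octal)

0o33032360062

Multiply each base-8 digit by 14, carrying:
  7×14 = 98 → write 2 carry 12
  3×14+12 = 54 → write 6 carry 6
  3×14+6 = 48 → write 0 carry 6
  3×14+6 = 48 → write 0 carry 6
  4×14+6 = 62 → write 6 carry 7
  2×14+7 = 35 → write 3 carry 4
  5×14+4 = 74 → write 2 carry 9
  3×14+9 = 51 → write 3 carry 6
  7×14+6 = 104 → write 0 carry 13
  1×14+13 = 27 → write 3 carry 3
  remaining carry: 3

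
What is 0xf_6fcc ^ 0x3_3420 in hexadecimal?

XOR each hex digit independently (no carries):
  f^3=c, 6^3=5, f^4=b, c^2=e, c^0=c

0xc5bec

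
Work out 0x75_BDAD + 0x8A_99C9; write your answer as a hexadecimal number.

0x1005776

Add column by column in base 16, right to left:
  D+9 = 6 carry 1
  A+C+1 = 7 carry 1
  D+9+1 = 7 carry 1
  B+9+1 = 5 carry 1
  5+A+1 = 0 carry 1
  7+8+1 = 0 carry 1
  final carry 1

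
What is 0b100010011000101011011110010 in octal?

Group the bits in threes: 100 010 011 000 101 011 011 110 010 → 423053362.

0o423053362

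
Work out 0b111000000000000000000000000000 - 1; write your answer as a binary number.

0b110111111111111111111111111111

The trailing 27 digits are 0, so subtracting 1 borrows through: they become 1 and the next digit up decrements.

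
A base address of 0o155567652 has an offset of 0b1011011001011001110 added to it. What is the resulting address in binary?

0b1101111001010001001111000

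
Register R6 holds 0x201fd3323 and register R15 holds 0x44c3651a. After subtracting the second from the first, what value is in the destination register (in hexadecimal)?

0x1bd39ce09

Subtract column by column in base 16:
  3-a → 9 (borrow)
  2-1-1 → 0
  3-5 → e (borrow)
  3-6-1 → c (borrow)
  d-3-1 → 9
  f-c → 3
  1-4 → d (borrow)
  0-4-1 → b (borrow)
  2-0-1 → 1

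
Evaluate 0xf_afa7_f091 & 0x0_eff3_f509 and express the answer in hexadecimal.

0x0afa3f001

AND each hex digit independently (no carries):
  f&0=0, a&e=a, f&f=f, a&f=a, 7&3=3, f&f=f, 0&5=0, 9&0=0, 1&9=1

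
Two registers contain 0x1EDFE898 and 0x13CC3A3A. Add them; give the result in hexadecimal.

0x32AC22D2

Add column by column in base 16, right to left:
  8+A = 2 carry 1
  9+3+1 = D
  8+A = 2 carry 1
  E+3+1 = 2 carry 1
  F+C+1 = C carry 1
  D+C+1 = A carry 1
  E+3+1 = 2 carry 1
  1+1+1 = 3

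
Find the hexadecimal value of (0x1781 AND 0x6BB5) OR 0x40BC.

0x43BD

0x1781 AND 0x6BB5 = 0x0381.
Then OR with 0x40BC.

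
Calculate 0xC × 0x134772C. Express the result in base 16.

Multiply each base-16 digit by 12, carrying:
  C×12 = 144 → write 0 carry 9
  2×12+9 = 33 → write 1 carry 2
  7×12+2 = 86 → write 6 carry 5
  7×12+5 = 89 → write 9 carry 5
  4×12+5 = 53 → write 5 carry 3
  3×12+3 = 39 → write 7 carry 2
  1×12+2 = 14 → write E

0xE759610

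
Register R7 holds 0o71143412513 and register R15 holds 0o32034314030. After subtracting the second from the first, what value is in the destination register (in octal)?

0o37107076463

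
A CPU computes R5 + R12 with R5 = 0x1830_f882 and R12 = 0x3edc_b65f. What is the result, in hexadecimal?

0x570daee1

Add column by column in base 16, right to left:
  2+f = 1 carry 1
  8+5+1 = e
  8+6 = e
  f+b = a carry 1
  0+c+1 = d
  3+d = 0 carry 1
  8+e+1 = 7 carry 1
  1+3+1 = 5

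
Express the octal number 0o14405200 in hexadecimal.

Each octal digit is 3 bits: 1=001 4=100 4=100 0=000 5=101 2=010 0=000 0=000.
Group the bits into nibbles: 0011 0010 0000 1010 1000 0000 → 320A80.

0x320A80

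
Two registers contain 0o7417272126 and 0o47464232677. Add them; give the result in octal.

0o57103525025

Add column by column in base 8, right to left:
  6+7 = 5 carry 1
  2+7+1 = 2 carry 1
  1+6+1 = 0 carry 1
  2+2+1 = 5
  7+3 = 2 carry 1
  2+2+1 = 5
  7+4 = 3 carry 1
  1+6+1 = 0 carry 1
  4+4+1 = 1 carry 1
  7+7+1 = 7 carry 1
  0+4+1 = 5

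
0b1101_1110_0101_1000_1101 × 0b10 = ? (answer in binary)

0b110111100101100011010

Multiply each base-2 digit by 2, carrying:
  1×2 = 2 → write 0 carry 1
  0×2+1 = 1 → write 1
  1×2 = 2 → write 0 carry 1
  1×2+1 = 3 → write 1 carry 1
  0×2+1 = 1 → write 1
  0×2 = 0 → write 0
  0×2 = 0 → write 0
  1×2 = 2 → write 0 carry 1
  1×2+1 = 3 → write 1 carry 1
  0×2+1 = 1 → write 1
  1×2 = 2 → write 0 carry 1
  0×2+1 = 1 → write 1
  0×2 = 0 → write 0
  1×2 = 2 → write 0 carry 1
  1×2+1 = 3 → write 1 carry 1
  1×2+1 = 3 → write 1 carry 1
  1×2+1 = 3 → write 1 carry 1
  0×2+1 = 1 → write 1
  1×2 = 2 → write 0 carry 1
  1×2+1 = 3 → write 1 carry 1
  remaining carry: 1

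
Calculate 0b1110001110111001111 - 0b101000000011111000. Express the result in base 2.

0b1001001110011010111

Subtract column by column in base 2:
  1-0 → 1
  1-0 → 1
  1-0 → 1
  1-1 → 0
  0-1 → 1 (borrow)
  0-1-1 → 0 (borrow)
  1-1-1 → 1 (borrow)
  1-1-1 → 1 (borrow)
  1-0-1 → 0
  0-0 → 0
  1-0 → 1
  1-0 → 1
  1-0 → 1
  0-0 → 0
  0-0 → 0
  0-1 → 1 (borrow)
  1-0-1 → 0
  1-1 → 0
  1-0 → 1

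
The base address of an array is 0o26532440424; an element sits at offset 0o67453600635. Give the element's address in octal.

0o116206241261

Add column by column in base 8, right to left:
  4+5 = 1 carry 1
  2+3+1 = 6
  4+6 = 2 carry 1
  0+0+1 = 1
  4+0 = 4
  4+6 = 2 carry 1
  2+3+1 = 6
  3+5 = 0 carry 1
  5+4+1 = 2 carry 1
  6+7+1 = 6 carry 1
  2+6+1 = 1 carry 1
  final carry 1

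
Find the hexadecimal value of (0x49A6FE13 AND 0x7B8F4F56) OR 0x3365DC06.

0x7BE7DE16

0x49A6FE13 AND 0x7B8F4F56 = 0x49864E12.
Then OR with 0x3365DC06.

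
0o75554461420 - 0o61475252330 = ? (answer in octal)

Subtract column by column in base 8:
  0-0 → 0
  2-3 → 7 (borrow)
  4-3-1 → 0
  1-2 → 7 (borrow)
  6-5-1 → 0
  4-2 → 2
  4-5 → 7 (borrow)
  5-7-1 → 5 (borrow)
  5-4-1 → 0
  5-1 → 4
  7-6 → 1

0o14057207070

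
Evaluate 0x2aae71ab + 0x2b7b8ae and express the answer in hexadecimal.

0x2d662a59

Add column by column in base 16, right to left:
  b+e = 9 carry 1
  a+a+1 = 5 carry 1
  1+8+1 = a
  7+b = 2 carry 1
  e+7+1 = 6 carry 1
  a+b+1 = 6 carry 1
  a+2+1 = d
  2+0 = 2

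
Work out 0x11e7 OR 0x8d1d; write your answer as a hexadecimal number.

0x9dff

OR each hex digit independently (no carries):
  1|8=9, 1|d=d, e|1=f, 7|d=f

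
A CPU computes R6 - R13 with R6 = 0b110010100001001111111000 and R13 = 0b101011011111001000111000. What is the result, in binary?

0b111000010000111000000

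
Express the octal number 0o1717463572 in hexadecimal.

0xF3E677A

Each octal digit is 3 bits: 1=001 7=111 1=001 7=111 4=100 6=110 3=011 5=101 7=111 2=010.
Group the bits into nibbles: 1111 0011 1110 0110 0111 0111 1010 → F3E677A.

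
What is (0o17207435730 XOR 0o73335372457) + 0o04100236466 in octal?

First 0o17207435730 XOR 0o73335372457 = 0o64132747367.
Add column by column in base 8, right to left:
  7+6 = 5 carry 1
  6+6+1 = 5 carry 1
  3+4+1 = 0 carry 1
  7+6+1 = 6 carry 1
  4+3+1 = 0 carry 1
  7+2+1 = 2 carry 1
  2+0+1 = 3
  3+0 = 3
  1+1 = 2
  4+4 = 0 carry 1
  6+0+1 = 7

0o70233206055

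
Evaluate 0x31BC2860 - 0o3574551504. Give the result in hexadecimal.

0o3574551504 = 0x1DF2D344 in hexadecimal.
Subtract column by column in base 16:
  0-4 → C (borrow)
  6-4-1 → 1
  8-3 → 5
  2-D → 5 (borrow)
  C-2-1 → 9
  B-F → C (borrow)
  1-D-1 → 3 (borrow)
  3-1-1 → 1

0x13C9551C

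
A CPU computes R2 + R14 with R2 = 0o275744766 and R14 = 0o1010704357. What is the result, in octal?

0o1306651345

Add column by column in base 8, right to left:
  6+7 = 5 carry 1
  6+5+1 = 4 carry 1
  7+3+1 = 3 carry 1
  4+4+1 = 1 carry 1
  4+0+1 = 5
  7+7 = 6 carry 1
  5+0+1 = 6
  7+1 = 0 carry 1
  2+0+1 = 3
  0+1 = 1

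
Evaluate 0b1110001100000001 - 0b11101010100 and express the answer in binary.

0b1101101110101101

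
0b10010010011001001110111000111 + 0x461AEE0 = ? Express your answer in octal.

0b10010010011001001110111000111 = 0o2223116707 in octal.
0x461AEE0 = 0o430327340 in octal.
Add column by column in base 8, right to left:
  7+0 = 7
  0+4 = 4
  7+3 = 2 carry 1
  6+7+1 = 6 carry 1
  1+2+1 = 4
  1+3 = 4
  3+0 = 3
  2+3 = 5
  2+4 = 6
  2+0 = 2

0o2653446247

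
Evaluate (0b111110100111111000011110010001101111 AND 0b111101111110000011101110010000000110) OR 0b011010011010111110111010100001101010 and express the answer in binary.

0b111110111110111110111110110001101110

0b111110100111111000011110010001101111 AND 0b111101111110000011101110010000000110 = 0b111100100110000000001110010000000110.
Then OR with 0b011010011010111110111010100001101010.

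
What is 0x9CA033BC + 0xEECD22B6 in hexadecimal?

Add column by column in base 16, right to left:
  C+6 = 2 carry 1
  B+B+1 = 7 carry 1
  3+2+1 = 6
  3+2 = 5
  0+D = D
  A+C = 6 carry 1
  C+E+1 = B carry 1
  9+E+1 = 8 carry 1
  final carry 1

0x18B6D5672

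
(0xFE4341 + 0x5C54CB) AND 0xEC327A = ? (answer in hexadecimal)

Add column by column in base 16, right to left:
  1+B = C
  4+C = 0 carry 1
  3+4+1 = 8
  4+5 = 9
  E+C = A carry 1
  F+5+1 = 5 carry 1
  final carry 1
Sum = 0x15A980C; now AND with 0xEC327A:
  1&0=0, 5&E=4, A&C=8, 9&3=1, 8&2=0, 0&7=0, C&A=8

0x481008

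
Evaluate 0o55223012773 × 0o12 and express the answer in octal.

Multiply each base-8 digit by 10, carrying:
  3×10 = 30 → write 6 carry 3
  7×10+3 = 73 → write 1 carry 9
  7×10+9 = 79 → write 7 carry 9
  2×10+9 = 29 → write 5 carry 3
  1×10+3 = 13 → write 5 carry 1
  0×10+1 = 1 → write 1
  3×10 = 30 → write 6 carry 3
  2×10+3 = 23 → write 7 carry 2
  2×10+2 = 22 → write 6 carry 2
  5×10+2 = 52 → write 4 carry 6
  5×10+6 = 56 → write 0 carry 7
  remaining carry: 7

0o704676155716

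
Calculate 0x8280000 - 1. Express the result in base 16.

0x827ffff

The trailing 4 digits are 0, so subtracting 1 borrows through: they become F and the next digit up decrements.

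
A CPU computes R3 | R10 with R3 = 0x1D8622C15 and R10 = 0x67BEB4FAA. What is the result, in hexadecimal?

0x7FBEB6FBF

OR each hex digit independently (no carries):
  1|6=7, D|7=F, 8|B=B, 6|E=E, 2|B=B, 2|4=6, C|F=F, 1|A=B, 5|A=F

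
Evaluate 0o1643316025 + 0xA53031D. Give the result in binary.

0b11000111000001001111100110010

0o1643316025 = 0b1110100011011001110000010101 in binary.
0xA53031D = 0b1010010100110000001100011101 in binary.
Add column by column in base 2, right to left:
  1+1 = 0 carry 1
  0+0+1 = 1
  1+1 = 0 carry 1
  0+1+1 = 0 carry 1
  1+1+1 = 1 carry 1
  0+0+1 = 1
  0+0 = 0
  0+0 = 0
  0+1 = 1
  0+1 = 1
  1+0 = 1
  1+0 = 1
  1+0 = 1
  0+0 = 0
  0+0 = 0
  1+0 = 1
  1+1 = 0 carry 1
  0+1+1 = 0 carry 1
  1+0+1 = 0 carry 1
  1+0+1 = 0 carry 1
  0+1+1 = 0 carry 1
  0+0+1 = 1
  0+1 = 1
  1+0 = 1
  0+0 = 0
  1+1 = 0 carry 1
  1+0+1 = 0 carry 1
  1+1+1 = 1 carry 1
  final carry 1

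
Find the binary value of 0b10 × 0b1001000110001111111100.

Multiply each base-2 digit by 2, carrying:
  0×2 = 0 → write 0
  0×2 = 0 → write 0
  1×2 = 2 → write 0 carry 1
  1×2+1 = 3 → write 1 carry 1
  1×2+1 = 3 → write 1 carry 1
  1×2+1 = 3 → write 1 carry 1
  1×2+1 = 3 → write 1 carry 1
  1×2+1 = 3 → write 1 carry 1
  1×2+1 = 3 → write 1 carry 1
  1×2+1 = 3 → write 1 carry 1
  0×2+1 = 1 → write 1
  0×2 = 0 → write 0
  0×2 = 0 → write 0
  1×2 = 2 → write 0 carry 1
  1×2+1 = 3 → write 1 carry 1
  0×2+1 = 1 → write 1
  0×2 = 0 → write 0
  0×2 = 0 → write 0
  1×2 = 2 → write 0 carry 1
  0×2+1 = 1 → write 1
  0×2 = 0 → write 0
  1×2 = 2 → write 0 carry 1
  remaining carry: 1

0b10010001100011111111000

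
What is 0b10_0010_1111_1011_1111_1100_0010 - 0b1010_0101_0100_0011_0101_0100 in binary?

0b1100010100111110001101110

Subtract column by column in base 2:
  0-0 → 0
  1-0 → 1
  0-1 → 1 (borrow)
  0-0-1 → 1 (borrow)
  0-1-1 → 0 (borrow)
  0-0-1 → 1 (borrow)
  1-1-1 → 1 (borrow)
  1-0-1 → 0
  1-1 → 0
  1-1 → 0
  1-0 → 1
  1-0 → 1
  1-0 → 1
  1-0 → 1
  0-1 → 1 (borrow)
  1-0-1 → 0
  1-1 → 0
  1-0 → 1
  1-1 → 0
  1-0 → 1
  0-0 → 0
  1-1 → 0
  0-0 → 0
  0-1 → 1 (borrow)
  0-0-1 → 1 (borrow)
  1-0-1 → 0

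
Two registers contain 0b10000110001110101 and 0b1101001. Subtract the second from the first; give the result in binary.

0b10000110000001100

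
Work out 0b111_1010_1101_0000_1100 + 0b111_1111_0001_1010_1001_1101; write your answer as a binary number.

Add column by column in base 2, right to left:
  0+1 = 1
  0+0 = 0
  1+1 = 0 carry 1
  1+1+1 = 1 carry 1
  0+1+1 = 0 carry 1
  0+0+1 = 1
  0+0 = 0
  0+1 = 1
  1+0 = 1
  0+1 = 1
  1+0 = 1
  1+1 = 0 carry 1
  0+1+1 = 0 carry 1
  1+0+1 = 0 carry 1
  0+0+1 = 1
  1+0 = 1
  1+1 = 0 carry 1
  1+1+1 = 1 carry 1
  1+1+1 = 1 carry 1
  0+1+1 = 0 carry 1
  0+1+1 = 0 carry 1
  0+1+1 = 0 carry 1
  0+1+1 = 0 carry 1
  final carry 1

0b100001101100011110101001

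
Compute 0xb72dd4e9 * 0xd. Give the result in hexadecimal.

0x94d53cfd5

Multiply each base-16 digit by 13, carrying:
  9×13 = 117 → write 5 carry 7
  e×13+7 = 189 → write d carry 11
  4×13+11 = 63 → write f carry 3
  d×13+3 = 172 → write c carry 10
  d×13+10 = 179 → write 3 carry 11
  2×13+11 = 37 → write 5 carry 2
  7×13+2 = 93 → write d carry 5
  b×13+5 = 148 → write 4 carry 9
  remaining carry: 9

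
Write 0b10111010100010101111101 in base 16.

0x5D457D

Group the bits into nibbles: 0101 1101 0100 0101 0111 1101 → 5D457D.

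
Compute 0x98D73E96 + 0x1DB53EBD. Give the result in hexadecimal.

0xB68C7D53

Add column by column in base 16, right to left:
  6+D = 3 carry 1
  9+B+1 = 5 carry 1
  E+E+1 = D carry 1
  3+3+1 = 7
  7+5 = C
  D+B = 8 carry 1
  8+D+1 = 6 carry 1
  9+1+1 = B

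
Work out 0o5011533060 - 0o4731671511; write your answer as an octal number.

0o57641347

Subtract column by column in base 8:
  0-1 → 7 (borrow)
  6-1-1 → 4
  0-5 → 3 (borrow)
  3-1-1 → 1
  3-7 → 4 (borrow)
  5-6-1 → 6 (borrow)
  1-1-1 → 7 (borrow)
  1-3-1 → 5 (borrow)
  0-7-1 → 0 (borrow)
  5-4-1 → 0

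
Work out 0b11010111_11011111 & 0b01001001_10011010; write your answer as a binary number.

AND bit by bit (1 only where both bits are 1):
  1101011111011111
& 0100100110011010
= 0100000110011010

0b0100000110011010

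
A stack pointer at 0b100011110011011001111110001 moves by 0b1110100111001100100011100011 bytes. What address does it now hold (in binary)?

0b10011000101100111110011010100

Add column by column in base 2, right to left:
  1+1 = 0 carry 1
  0+1+1 = 0 carry 1
  0+0+1 = 1
  0+0 = 0
  1+0 = 1
  1+1 = 0 carry 1
  1+1+1 = 1 carry 1
  1+1+1 = 1 carry 1
  1+0+1 = 0 carry 1
  1+0+1 = 0 carry 1
  0+0+1 = 1
  0+1 = 1
  1+0 = 1
  1+0 = 1
  0+1 = 1
  1+1 = 0 carry 1
  1+0+1 = 0 carry 1
  0+0+1 = 1
  0+1 = 1
  1+1 = 0 carry 1
  1+1+1 = 1 carry 1
  1+0+1 = 0 carry 1
  1+0+1 = 0 carry 1
  0+1+1 = 0 carry 1
  0+0+1 = 1
  0+1 = 1
  1+1 = 0 carry 1
  0+1+1 = 0 carry 1
  final carry 1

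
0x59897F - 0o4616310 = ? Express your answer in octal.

0o21466267

0x59897F = 0o26304577 in octal.
Subtract column by column in base 8:
  7-0 → 7
  7-1 → 6
  5-3 → 2
  4-6 → 6 (borrow)
  0-1-1 → 6 (borrow)
  3-6-1 → 4 (borrow)
  6-4-1 → 1
  2-0 → 2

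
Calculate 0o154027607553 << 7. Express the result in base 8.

7 bits is not a whole number of base-8 digits; in binary: 1101100000010111110000111101101011 << 7 = 11011000000101111100001111011010110000000.

0o33005741732600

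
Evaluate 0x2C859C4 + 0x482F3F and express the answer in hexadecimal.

Add column by column in base 16, right to left:
  4+F = 3 carry 1
  C+3+1 = 0 carry 1
  9+F+1 = 9 carry 1
  5+2+1 = 8
  8+8 = 0 carry 1
  C+4+1 = 1 carry 1
  2+0+1 = 3

0x3108903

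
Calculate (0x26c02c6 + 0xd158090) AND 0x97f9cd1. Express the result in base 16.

0x9018050

Add column by column in base 16, right to left:
  6+0 = 6
  c+9 = 5 carry 1
  2+0+1 = 3
  0+8 = 8
  c+5 = 1 carry 1
  6+1+1 = 8
  2+d = f
Sum = 0xf818356; now AND with 0x97f9cd1:
  f&9=9, 8&7=0, 1&f=1, 8&9=8, 3&c=0, 5&d=5, 6&1=0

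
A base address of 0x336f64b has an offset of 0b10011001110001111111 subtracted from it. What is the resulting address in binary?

0b11001011010101100111001100

0x336f64b = 0b11001101101111011001001011 in binary.
Subtract column by column in base 2:
  1-1 → 0
  1-1 → 0
  0-1 → 1 (borrow)
  1-1-1 → 1 (borrow)
  0-1-1 → 0 (borrow)
  0-1-1 → 0 (borrow)
  1-1-1 → 1 (borrow)
  0-0-1 → 1 (borrow)
  0-0-1 → 1 (borrow)
  1-0-1 → 0
  1-1 → 0
  0-1 → 1 (borrow)
  1-1-1 → 1 (borrow)
  1-0-1 → 0
  1-0 → 1
  1-1 → 0
  0-1 → 1 (borrow)
  1-0-1 → 0
  1-0 → 1
  0-1 → 1 (borrow)
  1-0-1 → 0
  1-0 → 1
  0-0 → 0
  0-0 → 0
  1-0 → 1
  1-0 → 1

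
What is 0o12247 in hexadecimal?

0x14A7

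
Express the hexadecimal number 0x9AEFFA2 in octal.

Expand each hex digit to 4 bits: 9=1001 A=1010 E=1110 F=1111 F=1111 A=1010 2=0010.
Group the bits in threes: 001 001 101 011 101 111 111 110 100 010 → 1153577642.

0o1153577642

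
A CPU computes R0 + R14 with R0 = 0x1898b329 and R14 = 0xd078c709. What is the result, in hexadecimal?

Add column by column in base 16, right to left:
  9+9 = 2 carry 1
  2+0+1 = 3
  3+7 = a
  b+c = 7 carry 1
  8+8+1 = 1 carry 1
  9+7+1 = 1 carry 1
  8+0+1 = 9
  1+d = e

0xe9117a32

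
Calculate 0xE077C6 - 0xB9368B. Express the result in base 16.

Subtract column by column in base 16:
  6-B → B (borrow)
  C-8-1 → 3
  7-6 → 1
  7-3 → 4
  0-9 → 7 (borrow)
  E-B-1 → 2

0x27413B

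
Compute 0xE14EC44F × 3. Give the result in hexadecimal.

0x2A3EC4CED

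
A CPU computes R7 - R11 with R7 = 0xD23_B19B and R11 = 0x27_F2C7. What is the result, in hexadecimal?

0xCFBBED4

Subtract column by column in base 16:
  B-7 → 4
  9-C → D (borrow)
  1-2-1 → E (borrow)
  B-F-1 → B (borrow)
  3-7-1 → B (borrow)
  2-2-1 → F (borrow)
  D-0-1 → C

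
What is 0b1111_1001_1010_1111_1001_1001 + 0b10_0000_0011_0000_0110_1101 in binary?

Add column by column in base 2, right to left:
  1+1 = 0 carry 1
  0+0+1 = 1
  0+1 = 1
  1+1 = 0 carry 1
  1+0+1 = 0 carry 1
  0+1+1 = 0 carry 1
  0+1+1 = 0 carry 1
  1+0+1 = 0 carry 1
  1+0+1 = 0 carry 1
  1+0+1 = 0 carry 1
  1+0+1 = 0 carry 1
  1+0+1 = 0 carry 1
  0+1+1 = 0 carry 1
  1+1+1 = 1 carry 1
  0+0+1 = 1
  1+0 = 1
  1+0 = 1
  0+0 = 0
  0+0 = 0
  1+0 = 1
  1+0 = 1
  1+1 = 0 carry 1
  1+0+1 = 0 carry 1
  1+0+1 = 0 carry 1
  final carry 1

0b1000110011110000000000110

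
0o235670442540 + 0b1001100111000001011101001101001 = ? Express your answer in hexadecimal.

0o235670442540 = 0x4eee24560 in hexadecimal.
0b1001100111000001011101001101001 = 0x4ce0ba69 in hexadecimal.
Add column by column in base 16, right to left:
  0+9 = 9
  6+6 = c
  5+a = f
  4+b = f
  2+0 = 2
  e+e = c carry 1
  e+c+1 = b carry 1
  e+4+1 = 3 carry 1
  4+0+1 = 5

0x53bc2ffc9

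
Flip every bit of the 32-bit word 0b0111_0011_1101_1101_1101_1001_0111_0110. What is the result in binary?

0b10001100001000100010011010001001

Invert each bit: 01110011110111011101100101110110 → 10001100001000100010011010001001.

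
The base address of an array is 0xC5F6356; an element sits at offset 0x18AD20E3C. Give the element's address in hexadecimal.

0x197317192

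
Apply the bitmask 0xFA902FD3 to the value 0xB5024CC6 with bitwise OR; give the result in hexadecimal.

0xFF926FD7

OR each hex digit independently (no carries):
  B|F=F, 5|A=F, 0|9=9, 2|0=2, 4|2=6, C|F=F, C|D=D, 6|3=7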